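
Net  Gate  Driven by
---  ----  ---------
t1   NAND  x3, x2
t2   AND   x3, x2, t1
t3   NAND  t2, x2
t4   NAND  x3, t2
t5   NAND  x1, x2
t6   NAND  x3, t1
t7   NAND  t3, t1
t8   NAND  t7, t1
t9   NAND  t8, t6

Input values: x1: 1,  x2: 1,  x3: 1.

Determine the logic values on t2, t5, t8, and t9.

t2 = 0; t5 = 0; t8 = 1; t9 = 0

t1 = x3 NAND x2 = 1 NAND 1 = 0
t2 = x3 AND x2 AND t1 = 1 AND 1 AND 0 = 0
t3 = t2 NAND x2 = 0 NAND 1 = 1
t5 = x1 NAND x2 = 1 NAND 1 = 0
t6 = x3 NAND t1 = 1 NAND 0 = 1
t7 = t3 NAND t1 = 1 NAND 0 = 1
t8 = t7 NAND t1 = 1 NAND 0 = 1
t9 = t8 NAND t6 = 1 NAND 1 = 0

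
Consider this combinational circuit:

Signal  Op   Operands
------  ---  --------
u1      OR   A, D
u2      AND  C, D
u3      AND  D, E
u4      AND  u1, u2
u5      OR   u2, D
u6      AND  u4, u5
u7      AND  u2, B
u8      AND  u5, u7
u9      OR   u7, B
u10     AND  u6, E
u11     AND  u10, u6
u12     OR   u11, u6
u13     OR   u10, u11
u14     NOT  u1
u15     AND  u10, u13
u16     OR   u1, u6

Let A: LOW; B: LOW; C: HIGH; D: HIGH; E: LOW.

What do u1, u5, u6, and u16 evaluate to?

u1 = A OR D = LOW OR HIGH = HIGH
u2 = C AND D = HIGH AND HIGH = HIGH
u4 = u1 AND u2 = HIGH AND HIGH = HIGH
u5 = u2 OR D = HIGH OR HIGH = HIGH
u6 = u4 AND u5 = HIGH AND HIGH = HIGH
u16 = u1 OR u6 = HIGH OR HIGH = HIGH

u1 = HIGH, u5 = HIGH, u6 = HIGH, u16 = HIGH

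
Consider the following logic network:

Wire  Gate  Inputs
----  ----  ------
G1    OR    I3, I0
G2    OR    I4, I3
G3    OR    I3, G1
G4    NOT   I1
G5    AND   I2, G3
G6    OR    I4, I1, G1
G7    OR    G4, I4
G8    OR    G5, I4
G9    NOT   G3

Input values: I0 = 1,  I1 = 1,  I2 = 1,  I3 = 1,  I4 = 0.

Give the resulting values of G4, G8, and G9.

G4 = 0, G8 = 1, G9 = 0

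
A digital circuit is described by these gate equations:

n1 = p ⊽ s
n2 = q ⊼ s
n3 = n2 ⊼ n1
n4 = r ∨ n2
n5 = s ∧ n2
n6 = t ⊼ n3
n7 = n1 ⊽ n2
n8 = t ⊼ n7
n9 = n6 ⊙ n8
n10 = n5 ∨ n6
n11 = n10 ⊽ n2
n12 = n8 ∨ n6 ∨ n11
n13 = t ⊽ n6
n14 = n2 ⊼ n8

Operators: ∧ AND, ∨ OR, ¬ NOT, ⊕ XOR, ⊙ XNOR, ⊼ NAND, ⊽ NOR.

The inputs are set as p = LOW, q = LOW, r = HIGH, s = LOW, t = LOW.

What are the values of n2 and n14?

n1 = p NOR s = LOW NOR LOW = HIGH
n2 = q NAND s = LOW NAND LOW = HIGH
n7 = n1 NOR n2 = HIGH NOR HIGH = LOW
n8 = t NAND n7 = LOW NAND LOW = HIGH
n14 = n2 NAND n8 = HIGH NAND HIGH = LOW

n2 = HIGH, n14 = LOW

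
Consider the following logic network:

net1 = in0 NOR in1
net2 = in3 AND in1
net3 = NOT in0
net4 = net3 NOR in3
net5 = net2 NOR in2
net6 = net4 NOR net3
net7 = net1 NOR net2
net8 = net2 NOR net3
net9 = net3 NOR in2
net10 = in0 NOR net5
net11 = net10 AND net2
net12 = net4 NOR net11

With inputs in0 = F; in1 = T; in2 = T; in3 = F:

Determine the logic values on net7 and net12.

net7 = T  net12 = T

net1 = in0 NOR in1 = F NOR T = F
net2 = in3 AND in1 = F AND T = F
net3 = NOT in0 = NOT F = T
net4 = net3 NOR in3 = T NOR F = F
net5 = net2 NOR in2 = F NOR T = F
net7 = net1 NOR net2 = F NOR F = T
net10 = in0 NOR net5 = F NOR F = T
net11 = net10 AND net2 = T AND F = F
net12 = net4 NOR net11 = F NOR F = T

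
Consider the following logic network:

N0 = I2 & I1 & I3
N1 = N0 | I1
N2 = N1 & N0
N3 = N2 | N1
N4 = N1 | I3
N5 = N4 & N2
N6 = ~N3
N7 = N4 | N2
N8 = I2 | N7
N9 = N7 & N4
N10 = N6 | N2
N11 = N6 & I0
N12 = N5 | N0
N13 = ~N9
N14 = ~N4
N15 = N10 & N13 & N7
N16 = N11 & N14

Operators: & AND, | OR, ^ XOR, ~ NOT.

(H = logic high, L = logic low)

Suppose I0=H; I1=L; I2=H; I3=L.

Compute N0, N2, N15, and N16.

N0 = L, N2 = L, N15 = L, N16 = H

N0 = I2 AND I1 AND I3 = H AND L AND L = L
N1 = N0 OR I1 = L OR L = L
N2 = N1 AND N0 = L AND L = L
N3 = N2 OR N1 = L OR L = L
N4 = N1 OR I3 = L OR L = L
N6 = NOT N3 = NOT L = H
N7 = N4 OR N2 = L OR L = L
N9 = N7 AND N4 = L AND L = L
N10 = N6 OR N2 = H OR L = H
N11 = N6 AND I0 = H AND H = H
N13 = NOT N9 = NOT L = H
N14 = NOT N4 = NOT L = H
N15 = N10 AND N13 AND N7 = H AND H AND L = L
N16 = N11 AND N14 = H AND H = H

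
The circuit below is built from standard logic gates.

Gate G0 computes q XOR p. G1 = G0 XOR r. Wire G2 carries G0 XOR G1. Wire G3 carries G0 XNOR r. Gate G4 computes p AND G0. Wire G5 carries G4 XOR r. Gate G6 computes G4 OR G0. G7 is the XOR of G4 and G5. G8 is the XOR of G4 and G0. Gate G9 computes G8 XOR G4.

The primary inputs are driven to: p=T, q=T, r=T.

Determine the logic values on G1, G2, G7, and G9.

G1 = T; G2 = T; G7 = T; G9 = F

G0 = q XOR p = T XOR T = F
G1 = G0 XOR r = F XOR T = T
G2 = G0 XOR G1 = F XOR T = T
G4 = p AND G0 = T AND F = F
G5 = G4 XOR r = F XOR T = T
G7 = G4 XOR G5 = F XOR T = T
G8 = G4 XOR G0 = F XOR F = F
G9 = G8 XOR G4 = F XOR F = F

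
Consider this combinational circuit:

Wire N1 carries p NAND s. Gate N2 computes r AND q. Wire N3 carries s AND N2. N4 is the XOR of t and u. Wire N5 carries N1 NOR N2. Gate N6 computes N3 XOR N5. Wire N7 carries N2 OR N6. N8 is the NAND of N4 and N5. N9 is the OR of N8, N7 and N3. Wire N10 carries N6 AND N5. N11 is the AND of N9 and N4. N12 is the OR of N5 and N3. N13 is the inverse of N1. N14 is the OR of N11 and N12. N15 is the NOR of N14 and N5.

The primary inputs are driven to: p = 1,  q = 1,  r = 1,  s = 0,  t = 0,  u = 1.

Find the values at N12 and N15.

N12 = 0; N15 = 0

N1 = p NAND s = 1 NAND 0 = 1
N2 = r AND q = 1 AND 1 = 1
N3 = s AND N2 = 0 AND 1 = 0
N4 = t XOR u = 0 XOR 1 = 1
N5 = N1 NOR N2 = 1 NOR 1 = 0
N6 = N3 XOR N5 = 0 XOR 0 = 0
N7 = N2 OR N6 = 1 OR 0 = 1
N8 = N4 NAND N5 = 1 NAND 0 = 1
N9 = N8 OR N7 OR N3 = 1 OR 1 OR 0 = 1
N11 = N9 AND N4 = 1 AND 1 = 1
N12 = N5 OR N3 = 0 OR 0 = 0
N14 = N11 OR N12 = 1 OR 0 = 1
N15 = N14 NOR N5 = 1 NOR 0 = 0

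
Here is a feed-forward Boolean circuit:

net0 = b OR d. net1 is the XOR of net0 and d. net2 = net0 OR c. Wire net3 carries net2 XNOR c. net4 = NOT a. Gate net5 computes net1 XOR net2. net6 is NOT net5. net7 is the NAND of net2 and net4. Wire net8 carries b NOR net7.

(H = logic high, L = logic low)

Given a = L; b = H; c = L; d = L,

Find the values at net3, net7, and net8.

net3 = L; net7 = L; net8 = L

net0 = b OR d = H OR L = H
net2 = net0 OR c = H OR L = H
net3 = net2 XNOR c = H XNOR L = L
net4 = NOT a = NOT L = H
net7 = net2 NAND net4 = H NAND H = L
net8 = b NOR net7 = H NOR L = L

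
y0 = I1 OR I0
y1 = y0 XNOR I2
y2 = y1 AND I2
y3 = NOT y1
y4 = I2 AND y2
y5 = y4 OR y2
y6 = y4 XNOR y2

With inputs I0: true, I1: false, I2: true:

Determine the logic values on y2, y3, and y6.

y0 = I1 OR I0 = false OR true = true
y1 = y0 XNOR I2 = true XNOR true = true
y2 = y1 AND I2 = true AND true = true
y3 = NOT y1 = NOT true = false
y4 = I2 AND y2 = true AND true = true
y6 = y4 XNOR y2 = true XNOR true = true

y2 = true, y3 = false, y6 = true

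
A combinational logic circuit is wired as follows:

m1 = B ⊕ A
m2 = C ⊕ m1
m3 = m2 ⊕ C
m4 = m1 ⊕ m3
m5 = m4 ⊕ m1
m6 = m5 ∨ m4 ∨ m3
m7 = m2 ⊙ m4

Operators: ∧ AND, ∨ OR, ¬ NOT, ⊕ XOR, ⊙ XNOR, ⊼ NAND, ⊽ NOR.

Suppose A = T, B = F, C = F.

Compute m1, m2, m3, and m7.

m1 = B XOR A = F XOR T = T
m2 = C XOR m1 = F XOR T = T
m3 = m2 XOR C = T XOR F = T
m4 = m1 XOR m3 = T XOR T = F
m7 = m2 XNOR m4 = T XNOR F = F

m1 = T, m2 = T, m3 = T, m7 = F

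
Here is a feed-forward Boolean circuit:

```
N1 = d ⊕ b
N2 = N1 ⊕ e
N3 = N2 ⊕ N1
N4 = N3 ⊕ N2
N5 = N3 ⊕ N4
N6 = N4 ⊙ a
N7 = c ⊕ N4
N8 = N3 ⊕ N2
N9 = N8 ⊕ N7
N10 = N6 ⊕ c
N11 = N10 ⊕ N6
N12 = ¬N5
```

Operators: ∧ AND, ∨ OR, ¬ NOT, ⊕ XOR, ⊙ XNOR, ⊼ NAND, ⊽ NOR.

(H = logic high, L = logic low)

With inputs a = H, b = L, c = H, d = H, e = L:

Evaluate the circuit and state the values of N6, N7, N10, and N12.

N1 = d XOR b = H XOR L = H
N2 = N1 XOR e = H XOR L = H
N3 = N2 XOR N1 = H XOR H = L
N4 = N3 XOR N2 = L XOR H = H
N5 = N3 XOR N4 = L XOR H = H
N6 = N4 XNOR a = H XNOR H = H
N7 = c XOR N4 = H XOR H = L
N10 = N6 XOR c = H XOR H = L
N12 = NOT N5 = NOT H = L

N6 = H; N7 = L; N10 = L; N12 = L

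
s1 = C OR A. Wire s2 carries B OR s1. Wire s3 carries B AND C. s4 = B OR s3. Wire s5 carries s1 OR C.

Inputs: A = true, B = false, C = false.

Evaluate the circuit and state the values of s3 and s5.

s1 = C OR A = false OR true = true
s3 = B AND C = false AND false = false
s5 = s1 OR C = true OR false = true

s3 = false, s5 = true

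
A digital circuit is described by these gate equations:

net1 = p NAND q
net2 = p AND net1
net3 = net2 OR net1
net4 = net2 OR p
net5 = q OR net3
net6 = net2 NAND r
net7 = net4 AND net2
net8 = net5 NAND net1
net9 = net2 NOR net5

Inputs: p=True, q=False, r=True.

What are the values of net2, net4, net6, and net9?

net2 = True  net4 = True  net6 = False  net9 = False

net1 = p NAND q = True NAND False = True
net2 = p AND net1 = True AND True = True
net3 = net2 OR net1 = True OR True = True
net4 = net2 OR p = True OR True = True
net5 = q OR net3 = False OR True = True
net6 = net2 NAND r = True NAND True = False
net9 = net2 NOR net5 = True NOR True = False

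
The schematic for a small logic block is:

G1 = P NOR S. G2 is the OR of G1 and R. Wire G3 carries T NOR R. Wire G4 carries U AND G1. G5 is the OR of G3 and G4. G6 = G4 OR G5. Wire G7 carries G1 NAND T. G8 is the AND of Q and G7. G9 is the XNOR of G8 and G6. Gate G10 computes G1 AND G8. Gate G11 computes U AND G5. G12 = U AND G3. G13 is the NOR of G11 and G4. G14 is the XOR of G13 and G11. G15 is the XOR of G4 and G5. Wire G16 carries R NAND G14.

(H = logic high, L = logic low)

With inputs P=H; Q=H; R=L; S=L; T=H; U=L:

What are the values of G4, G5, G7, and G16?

G1 = P NOR S = H NOR L = L
G3 = T NOR R = H NOR L = L
G4 = U AND G1 = L AND L = L
G5 = G3 OR G4 = L OR L = L
G7 = G1 NAND T = L NAND H = H
G11 = U AND G5 = L AND L = L
G13 = G11 NOR G4 = L NOR L = H
G14 = G13 XOR G11 = H XOR L = H
G16 = R NAND G14 = L NAND H = H

G4 = L; G5 = L; G7 = H; G16 = H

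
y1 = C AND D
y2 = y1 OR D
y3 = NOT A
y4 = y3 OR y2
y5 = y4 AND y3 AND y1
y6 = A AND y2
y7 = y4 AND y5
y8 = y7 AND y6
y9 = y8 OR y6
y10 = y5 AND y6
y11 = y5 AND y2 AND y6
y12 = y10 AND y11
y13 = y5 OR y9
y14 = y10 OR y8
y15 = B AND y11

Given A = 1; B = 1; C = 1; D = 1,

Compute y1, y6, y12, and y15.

y1 = 1  y6 = 1  y12 = 0  y15 = 0

y1 = C AND D = 1 AND 1 = 1
y2 = y1 OR D = 1 OR 1 = 1
y3 = NOT A = NOT 1 = 0
y4 = y3 OR y2 = 0 OR 1 = 1
y5 = y4 AND y3 AND y1 = 1 AND 0 AND 1 = 0
y6 = A AND y2 = 1 AND 1 = 1
y10 = y5 AND y6 = 0 AND 1 = 0
y11 = y5 AND y2 AND y6 = 0 AND 1 AND 1 = 0
y12 = y10 AND y11 = 0 AND 0 = 0
y15 = B AND y11 = 1 AND 0 = 0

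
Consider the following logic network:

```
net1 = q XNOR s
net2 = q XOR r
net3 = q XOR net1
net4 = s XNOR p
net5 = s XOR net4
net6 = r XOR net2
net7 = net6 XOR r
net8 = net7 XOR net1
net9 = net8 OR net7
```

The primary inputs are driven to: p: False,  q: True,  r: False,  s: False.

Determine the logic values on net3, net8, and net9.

net1 = q XNOR s = True XNOR False = False
net2 = q XOR r = True XOR False = True
net3 = q XOR net1 = True XOR False = True
net6 = r XOR net2 = False XOR True = True
net7 = net6 XOR r = True XOR False = True
net8 = net7 XOR net1 = True XOR False = True
net9 = net8 OR net7 = True OR True = True

net3 = True  net8 = True  net9 = True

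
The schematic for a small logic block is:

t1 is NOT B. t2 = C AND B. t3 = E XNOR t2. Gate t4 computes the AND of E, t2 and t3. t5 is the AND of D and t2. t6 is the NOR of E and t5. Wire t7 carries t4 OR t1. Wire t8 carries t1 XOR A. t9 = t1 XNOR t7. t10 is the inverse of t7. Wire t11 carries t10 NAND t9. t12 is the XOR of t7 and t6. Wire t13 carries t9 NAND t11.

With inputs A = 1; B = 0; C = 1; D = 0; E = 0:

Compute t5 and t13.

t1 = NOT B = NOT 0 = 1
t2 = C AND B = 1 AND 0 = 0
t3 = E XNOR t2 = 0 XNOR 0 = 1
t4 = E AND t2 AND t3 = 0 AND 0 AND 1 = 0
t5 = D AND t2 = 0 AND 0 = 0
t7 = t4 OR t1 = 0 OR 1 = 1
t9 = t1 XNOR t7 = 1 XNOR 1 = 1
t10 = NOT t7 = NOT 1 = 0
t11 = t10 NAND t9 = 0 NAND 1 = 1
t13 = t9 NAND t11 = 1 NAND 1 = 0

t5 = 0, t13 = 0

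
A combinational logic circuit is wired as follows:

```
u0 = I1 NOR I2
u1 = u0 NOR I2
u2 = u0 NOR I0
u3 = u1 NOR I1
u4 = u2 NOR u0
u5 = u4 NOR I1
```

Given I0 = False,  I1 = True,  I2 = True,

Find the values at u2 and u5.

u0 = I1 NOR I2 = True NOR True = False
u2 = u0 NOR I0 = False NOR False = True
u4 = u2 NOR u0 = True NOR False = False
u5 = u4 NOR I1 = False NOR True = False

u2 = True, u5 = False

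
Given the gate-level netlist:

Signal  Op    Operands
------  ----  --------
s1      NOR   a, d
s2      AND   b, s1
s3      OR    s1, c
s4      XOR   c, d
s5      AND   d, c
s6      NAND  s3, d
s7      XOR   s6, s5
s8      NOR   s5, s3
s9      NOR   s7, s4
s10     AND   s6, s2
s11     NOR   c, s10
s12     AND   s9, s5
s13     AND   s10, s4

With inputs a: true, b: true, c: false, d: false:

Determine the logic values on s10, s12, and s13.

s1 = a NOR d = true NOR false = false
s2 = b AND s1 = true AND false = false
s3 = s1 OR c = false OR false = false
s4 = c XOR d = false XOR false = false
s5 = d AND c = false AND false = false
s6 = s3 NAND d = false NAND false = true
s7 = s6 XOR s5 = true XOR false = true
s9 = s7 NOR s4 = true NOR false = false
s10 = s6 AND s2 = true AND false = false
s12 = s9 AND s5 = false AND false = false
s13 = s10 AND s4 = false AND false = false

s10 = false; s12 = false; s13 = false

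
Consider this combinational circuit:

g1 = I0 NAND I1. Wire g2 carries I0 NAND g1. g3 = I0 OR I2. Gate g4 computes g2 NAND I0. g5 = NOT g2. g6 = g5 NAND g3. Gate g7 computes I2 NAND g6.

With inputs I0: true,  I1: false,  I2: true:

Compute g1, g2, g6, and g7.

g1 = I0 NAND I1 = true NAND false = true
g2 = I0 NAND g1 = true NAND true = false
g3 = I0 OR I2 = true OR true = true
g5 = NOT g2 = NOT false = true
g6 = g5 NAND g3 = true NAND true = false
g7 = I2 NAND g6 = true NAND false = true

g1 = true, g2 = false, g6 = false, g7 = true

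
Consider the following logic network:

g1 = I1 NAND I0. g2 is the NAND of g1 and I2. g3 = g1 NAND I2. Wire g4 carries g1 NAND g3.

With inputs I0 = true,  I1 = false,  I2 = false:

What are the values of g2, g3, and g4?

g1 = I1 NAND I0 = false NAND true = true
g2 = g1 NAND I2 = true NAND false = true
g3 = g1 NAND I2 = true NAND false = true
g4 = g1 NAND g3 = true NAND true = false

g2 = true  g3 = true  g4 = false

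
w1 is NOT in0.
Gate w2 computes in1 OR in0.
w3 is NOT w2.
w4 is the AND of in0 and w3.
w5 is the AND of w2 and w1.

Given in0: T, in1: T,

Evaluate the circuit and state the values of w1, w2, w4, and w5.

w1 = F  w2 = T  w4 = F  w5 = F

w1 = NOT in0 = NOT T = F
w2 = in1 OR in0 = T OR T = T
w3 = NOT w2 = NOT T = F
w4 = in0 AND w3 = T AND F = F
w5 = w2 AND w1 = T AND F = F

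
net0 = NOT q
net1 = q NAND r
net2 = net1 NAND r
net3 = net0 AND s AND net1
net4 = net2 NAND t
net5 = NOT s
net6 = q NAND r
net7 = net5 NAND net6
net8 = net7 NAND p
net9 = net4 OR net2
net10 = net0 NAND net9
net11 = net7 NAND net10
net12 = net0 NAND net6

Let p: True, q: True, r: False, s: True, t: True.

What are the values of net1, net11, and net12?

net0 = NOT q = NOT True = False
net1 = q NAND r = True NAND False = True
net2 = net1 NAND r = True NAND False = True
net4 = net2 NAND t = True NAND True = False
net5 = NOT s = NOT True = False
net6 = q NAND r = True NAND False = True
net7 = net5 NAND net6 = False NAND True = True
net9 = net4 OR net2 = False OR True = True
net10 = net0 NAND net9 = False NAND True = True
net11 = net7 NAND net10 = True NAND True = False
net12 = net0 NAND net6 = False NAND True = True

net1 = True, net11 = False, net12 = True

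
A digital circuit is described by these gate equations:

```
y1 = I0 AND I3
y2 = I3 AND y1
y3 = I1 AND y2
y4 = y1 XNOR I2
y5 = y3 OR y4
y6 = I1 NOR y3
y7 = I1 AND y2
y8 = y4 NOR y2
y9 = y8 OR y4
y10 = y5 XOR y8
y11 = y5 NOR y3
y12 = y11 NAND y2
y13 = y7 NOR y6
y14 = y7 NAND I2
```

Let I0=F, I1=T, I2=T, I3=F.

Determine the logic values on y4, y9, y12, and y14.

y1 = I0 AND I3 = F AND F = F
y2 = I3 AND y1 = F AND F = F
y3 = I1 AND y2 = T AND F = F
y4 = y1 XNOR I2 = F XNOR T = F
y5 = y3 OR y4 = F OR F = F
y7 = I1 AND y2 = T AND F = F
y8 = y4 NOR y2 = F NOR F = T
y9 = y8 OR y4 = T OR F = T
y11 = y5 NOR y3 = F NOR F = T
y12 = y11 NAND y2 = T NAND F = T
y14 = y7 NAND I2 = F NAND T = T

y4 = F, y9 = T, y12 = T, y14 = T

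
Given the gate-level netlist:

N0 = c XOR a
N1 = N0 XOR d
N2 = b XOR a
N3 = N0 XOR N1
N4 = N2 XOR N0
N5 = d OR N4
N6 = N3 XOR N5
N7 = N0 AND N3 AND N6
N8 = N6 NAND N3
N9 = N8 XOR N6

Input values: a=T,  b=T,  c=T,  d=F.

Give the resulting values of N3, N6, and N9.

N3 = F, N6 = F, N9 = T

N0 = c XOR a = T XOR T = F
N1 = N0 XOR d = F XOR F = F
N2 = b XOR a = T XOR T = F
N3 = N0 XOR N1 = F XOR F = F
N4 = N2 XOR N0 = F XOR F = F
N5 = d OR N4 = F OR F = F
N6 = N3 XOR N5 = F XOR F = F
N8 = N6 NAND N3 = F NAND F = T
N9 = N8 XOR N6 = T XOR F = T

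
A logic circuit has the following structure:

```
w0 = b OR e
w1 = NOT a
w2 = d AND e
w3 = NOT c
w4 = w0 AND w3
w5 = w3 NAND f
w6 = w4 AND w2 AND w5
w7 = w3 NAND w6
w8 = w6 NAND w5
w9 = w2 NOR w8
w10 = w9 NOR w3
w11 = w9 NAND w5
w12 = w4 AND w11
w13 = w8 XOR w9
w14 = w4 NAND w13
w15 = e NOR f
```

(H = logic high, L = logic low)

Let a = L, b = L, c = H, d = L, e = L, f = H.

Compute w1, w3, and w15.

w1 = H  w3 = L  w15 = L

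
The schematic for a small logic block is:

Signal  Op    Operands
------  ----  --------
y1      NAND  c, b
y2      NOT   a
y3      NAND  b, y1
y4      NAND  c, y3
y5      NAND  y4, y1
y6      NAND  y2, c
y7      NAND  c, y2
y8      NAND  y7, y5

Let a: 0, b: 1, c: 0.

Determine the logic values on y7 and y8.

y7 = 1, y8 = 1

y1 = c NAND b = 0 NAND 1 = 1
y2 = NOT a = NOT 0 = 1
y3 = b NAND y1 = 1 NAND 1 = 0
y4 = c NAND y3 = 0 NAND 0 = 1
y5 = y4 NAND y1 = 1 NAND 1 = 0
y7 = c NAND y2 = 0 NAND 1 = 1
y8 = y7 NAND y5 = 1 NAND 0 = 1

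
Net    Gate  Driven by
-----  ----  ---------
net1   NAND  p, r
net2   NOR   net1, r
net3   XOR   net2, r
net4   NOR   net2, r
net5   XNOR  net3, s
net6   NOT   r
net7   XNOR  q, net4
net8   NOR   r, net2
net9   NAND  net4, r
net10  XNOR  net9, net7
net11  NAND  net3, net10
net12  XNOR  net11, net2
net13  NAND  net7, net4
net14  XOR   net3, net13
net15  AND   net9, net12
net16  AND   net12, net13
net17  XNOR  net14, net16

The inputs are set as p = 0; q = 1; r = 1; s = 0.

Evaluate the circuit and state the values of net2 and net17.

net1 = p NAND r = 0 NAND 1 = 1
net2 = net1 NOR r = 1 NOR 1 = 0
net3 = net2 XOR r = 0 XOR 1 = 1
net4 = net2 NOR r = 0 NOR 1 = 0
net7 = q XNOR net4 = 1 XNOR 0 = 0
net9 = net4 NAND r = 0 NAND 1 = 1
net10 = net9 XNOR net7 = 1 XNOR 0 = 0
net11 = net3 NAND net10 = 1 NAND 0 = 1
net12 = net11 XNOR net2 = 1 XNOR 0 = 0
net13 = net7 NAND net4 = 0 NAND 0 = 1
net14 = net3 XOR net13 = 1 XOR 1 = 0
net16 = net12 AND net13 = 0 AND 1 = 0
net17 = net14 XNOR net16 = 0 XNOR 0 = 1

net2 = 0, net17 = 1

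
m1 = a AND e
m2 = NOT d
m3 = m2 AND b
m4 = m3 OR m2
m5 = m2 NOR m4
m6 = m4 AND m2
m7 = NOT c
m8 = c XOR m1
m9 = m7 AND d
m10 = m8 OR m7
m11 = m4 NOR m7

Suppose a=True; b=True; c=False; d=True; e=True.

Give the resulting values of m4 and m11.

m2 = NOT d = NOT True = False
m3 = m2 AND b = False AND True = False
m4 = m3 OR m2 = False OR False = False
m7 = NOT c = NOT False = True
m11 = m4 NOR m7 = False NOR True = False

m4 = False; m11 = False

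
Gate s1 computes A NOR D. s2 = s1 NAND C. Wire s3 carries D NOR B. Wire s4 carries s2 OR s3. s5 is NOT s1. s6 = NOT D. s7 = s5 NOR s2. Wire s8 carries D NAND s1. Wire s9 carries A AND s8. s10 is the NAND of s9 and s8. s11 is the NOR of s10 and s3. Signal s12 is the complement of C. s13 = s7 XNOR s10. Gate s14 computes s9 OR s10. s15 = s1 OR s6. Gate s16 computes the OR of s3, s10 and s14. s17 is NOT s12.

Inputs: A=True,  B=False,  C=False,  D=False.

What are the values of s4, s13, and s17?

s4 = True  s13 = True  s17 = False

s1 = A NOR D = True NOR False = False
s2 = s1 NAND C = False NAND False = True
s3 = D NOR B = False NOR False = True
s4 = s2 OR s3 = True OR True = True
s5 = NOT s1 = NOT False = True
s7 = s5 NOR s2 = True NOR True = False
s8 = D NAND s1 = False NAND False = True
s9 = A AND s8 = True AND True = True
s10 = s9 NAND s8 = True NAND True = False
s12 = NOT C = NOT False = True
s13 = s7 XNOR s10 = False XNOR False = True
s17 = NOT s12 = NOT True = False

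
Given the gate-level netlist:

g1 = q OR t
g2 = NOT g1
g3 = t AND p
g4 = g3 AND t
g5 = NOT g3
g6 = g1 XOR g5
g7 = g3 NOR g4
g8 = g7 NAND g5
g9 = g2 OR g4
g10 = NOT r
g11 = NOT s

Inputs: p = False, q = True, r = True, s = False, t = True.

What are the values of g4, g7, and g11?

g3 = t AND p = True AND False = False
g4 = g3 AND t = False AND True = False
g7 = g3 NOR g4 = False NOR False = True
g11 = NOT s = NOT False = True

g4 = False, g7 = True, g11 = True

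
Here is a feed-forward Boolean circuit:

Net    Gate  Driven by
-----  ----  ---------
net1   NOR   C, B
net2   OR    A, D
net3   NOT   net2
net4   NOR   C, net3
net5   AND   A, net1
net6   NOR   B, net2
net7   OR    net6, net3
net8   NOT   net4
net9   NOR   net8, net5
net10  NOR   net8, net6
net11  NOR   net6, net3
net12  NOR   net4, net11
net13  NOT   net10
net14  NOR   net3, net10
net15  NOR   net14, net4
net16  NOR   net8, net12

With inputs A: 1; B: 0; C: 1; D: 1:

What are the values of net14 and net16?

net14 = 1  net16 = 0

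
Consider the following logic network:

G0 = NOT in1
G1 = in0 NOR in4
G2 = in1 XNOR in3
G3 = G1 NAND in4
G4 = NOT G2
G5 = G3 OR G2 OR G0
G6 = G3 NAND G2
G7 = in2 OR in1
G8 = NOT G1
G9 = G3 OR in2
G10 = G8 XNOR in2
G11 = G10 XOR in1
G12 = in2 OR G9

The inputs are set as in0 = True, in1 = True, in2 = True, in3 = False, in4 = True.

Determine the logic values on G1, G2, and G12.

G1 = in0 NOR in4 = True NOR True = False
G2 = in1 XNOR in3 = True XNOR False = False
G3 = G1 NAND in4 = False NAND True = True
G9 = G3 OR in2 = True OR True = True
G12 = in2 OR G9 = True OR True = True

G1 = False; G2 = False; G12 = True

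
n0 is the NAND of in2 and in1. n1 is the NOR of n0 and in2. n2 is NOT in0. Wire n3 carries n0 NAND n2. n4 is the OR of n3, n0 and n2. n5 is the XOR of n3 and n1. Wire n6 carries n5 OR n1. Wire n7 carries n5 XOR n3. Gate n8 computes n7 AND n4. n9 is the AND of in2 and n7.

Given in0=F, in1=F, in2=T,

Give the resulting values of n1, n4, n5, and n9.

n0 = in2 NAND in1 = T NAND F = T
n1 = n0 NOR in2 = T NOR T = F
n2 = NOT in0 = NOT F = T
n3 = n0 NAND n2 = T NAND T = F
n4 = n3 OR n0 OR n2 = F OR T OR T = T
n5 = n3 XOR n1 = F XOR F = F
n7 = n5 XOR n3 = F XOR F = F
n9 = in2 AND n7 = T AND F = F

n1 = F; n4 = T; n5 = F; n9 = F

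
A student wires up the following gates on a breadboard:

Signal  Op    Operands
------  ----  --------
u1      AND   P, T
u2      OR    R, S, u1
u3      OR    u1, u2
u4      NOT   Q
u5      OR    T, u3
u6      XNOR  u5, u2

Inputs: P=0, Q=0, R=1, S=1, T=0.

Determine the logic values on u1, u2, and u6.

u1 = P AND T = 0 AND 0 = 0
u2 = R OR S OR u1 = 1 OR 1 OR 0 = 1
u3 = u1 OR u2 = 0 OR 1 = 1
u5 = T OR u3 = 0 OR 1 = 1
u6 = u5 XNOR u2 = 1 XNOR 1 = 1

u1 = 0; u2 = 1; u6 = 1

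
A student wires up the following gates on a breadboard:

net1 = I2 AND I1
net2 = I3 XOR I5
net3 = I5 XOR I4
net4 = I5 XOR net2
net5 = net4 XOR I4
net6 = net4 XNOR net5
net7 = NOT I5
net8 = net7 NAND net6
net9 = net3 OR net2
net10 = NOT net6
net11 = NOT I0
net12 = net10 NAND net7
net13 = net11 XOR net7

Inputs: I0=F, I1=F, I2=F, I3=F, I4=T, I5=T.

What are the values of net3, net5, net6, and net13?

net3 = F  net5 = T  net6 = F  net13 = T

net2 = I3 XOR I5 = F XOR T = T
net3 = I5 XOR I4 = T XOR T = F
net4 = I5 XOR net2 = T XOR T = F
net5 = net4 XOR I4 = F XOR T = T
net6 = net4 XNOR net5 = F XNOR T = F
net7 = NOT I5 = NOT T = F
net11 = NOT I0 = NOT F = T
net13 = net11 XOR net7 = T XOR F = T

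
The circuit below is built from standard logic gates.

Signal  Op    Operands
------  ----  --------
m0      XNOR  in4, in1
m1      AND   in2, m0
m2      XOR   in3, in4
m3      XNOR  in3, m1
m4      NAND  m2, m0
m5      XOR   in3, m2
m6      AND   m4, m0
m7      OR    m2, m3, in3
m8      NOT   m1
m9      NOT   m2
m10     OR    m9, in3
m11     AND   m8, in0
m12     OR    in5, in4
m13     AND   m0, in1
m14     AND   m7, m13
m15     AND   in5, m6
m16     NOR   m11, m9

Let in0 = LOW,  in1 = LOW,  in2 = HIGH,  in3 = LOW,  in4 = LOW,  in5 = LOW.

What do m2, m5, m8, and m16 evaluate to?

m0 = in4 XNOR in1 = LOW XNOR LOW = HIGH
m1 = in2 AND m0 = HIGH AND HIGH = HIGH
m2 = in3 XOR in4 = LOW XOR LOW = LOW
m5 = in3 XOR m2 = LOW XOR LOW = LOW
m8 = NOT m1 = NOT HIGH = LOW
m9 = NOT m2 = NOT LOW = HIGH
m11 = m8 AND in0 = LOW AND LOW = LOW
m16 = m11 NOR m9 = LOW NOR HIGH = LOW

m2 = LOW, m5 = LOW, m8 = LOW, m16 = LOW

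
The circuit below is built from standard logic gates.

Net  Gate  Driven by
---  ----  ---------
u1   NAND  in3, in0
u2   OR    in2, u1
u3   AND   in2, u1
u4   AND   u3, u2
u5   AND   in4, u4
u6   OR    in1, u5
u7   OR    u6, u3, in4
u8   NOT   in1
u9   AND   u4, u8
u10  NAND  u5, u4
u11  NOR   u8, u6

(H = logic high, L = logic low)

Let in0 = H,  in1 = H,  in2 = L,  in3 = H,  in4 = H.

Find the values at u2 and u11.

u1 = in3 NAND in0 = H NAND H = L
u2 = in2 OR u1 = L OR L = L
u3 = in2 AND u1 = L AND L = L
u4 = u3 AND u2 = L AND L = L
u5 = in4 AND u4 = H AND L = L
u6 = in1 OR u5 = H OR L = H
u8 = NOT in1 = NOT H = L
u11 = u8 NOR u6 = L NOR H = L

u2 = L; u11 = L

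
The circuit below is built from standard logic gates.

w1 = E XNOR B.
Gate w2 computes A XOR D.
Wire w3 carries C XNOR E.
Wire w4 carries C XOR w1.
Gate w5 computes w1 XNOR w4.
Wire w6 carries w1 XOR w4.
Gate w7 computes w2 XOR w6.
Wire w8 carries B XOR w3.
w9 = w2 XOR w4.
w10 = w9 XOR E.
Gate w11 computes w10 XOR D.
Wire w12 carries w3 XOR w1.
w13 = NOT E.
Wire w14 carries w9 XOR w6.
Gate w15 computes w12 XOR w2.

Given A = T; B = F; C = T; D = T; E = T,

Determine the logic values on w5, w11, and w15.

w1 = E XNOR B = T XNOR F = F
w2 = A XOR D = T XOR T = F
w3 = C XNOR E = T XNOR T = T
w4 = C XOR w1 = T XOR F = T
w5 = w1 XNOR w4 = F XNOR T = F
w9 = w2 XOR w4 = F XOR T = T
w10 = w9 XOR E = T XOR T = F
w11 = w10 XOR D = F XOR T = T
w12 = w3 XOR w1 = T XOR F = T
w15 = w12 XOR w2 = T XOR F = T

w5 = F, w11 = T, w15 = T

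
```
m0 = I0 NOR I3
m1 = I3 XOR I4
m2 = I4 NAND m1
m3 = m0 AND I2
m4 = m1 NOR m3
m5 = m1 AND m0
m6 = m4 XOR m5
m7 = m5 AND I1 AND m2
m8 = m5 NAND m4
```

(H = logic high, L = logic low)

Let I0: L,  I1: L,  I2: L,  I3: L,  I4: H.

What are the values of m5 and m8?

m0 = I0 NOR I3 = L NOR L = H
m1 = I3 XOR I4 = L XOR H = H
m3 = m0 AND I2 = H AND L = L
m4 = m1 NOR m3 = H NOR L = L
m5 = m1 AND m0 = H AND H = H
m8 = m5 NAND m4 = H NAND L = H

m5 = H  m8 = H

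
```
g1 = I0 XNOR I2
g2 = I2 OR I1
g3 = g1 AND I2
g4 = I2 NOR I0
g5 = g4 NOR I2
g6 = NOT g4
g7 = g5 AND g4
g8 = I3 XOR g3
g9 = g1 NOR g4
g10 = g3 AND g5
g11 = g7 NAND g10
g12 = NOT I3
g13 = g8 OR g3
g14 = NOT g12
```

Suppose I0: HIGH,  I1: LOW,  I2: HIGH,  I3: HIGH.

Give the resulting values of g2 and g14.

g2 = I2 OR I1 = HIGH OR LOW = HIGH
g12 = NOT I3 = NOT HIGH = LOW
g14 = NOT g12 = NOT LOW = HIGH

g2 = HIGH, g14 = HIGH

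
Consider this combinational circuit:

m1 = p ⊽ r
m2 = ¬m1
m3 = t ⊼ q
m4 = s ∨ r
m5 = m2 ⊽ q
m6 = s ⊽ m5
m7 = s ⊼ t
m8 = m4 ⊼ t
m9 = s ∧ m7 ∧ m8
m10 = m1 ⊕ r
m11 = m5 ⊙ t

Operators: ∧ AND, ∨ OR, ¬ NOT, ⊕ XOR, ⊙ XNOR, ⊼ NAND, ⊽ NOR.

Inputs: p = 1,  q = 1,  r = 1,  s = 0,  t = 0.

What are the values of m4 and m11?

m4 = 1; m11 = 1

m1 = p NOR r = 1 NOR 1 = 0
m2 = NOT m1 = NOT 0 = 1
m4 = s OR r = 0 OR 1 = 1
m5 = m2 NOR q = 1 NOR 1 = 0
m11 = m5 XNOR t = 0 XNOR 0 = 1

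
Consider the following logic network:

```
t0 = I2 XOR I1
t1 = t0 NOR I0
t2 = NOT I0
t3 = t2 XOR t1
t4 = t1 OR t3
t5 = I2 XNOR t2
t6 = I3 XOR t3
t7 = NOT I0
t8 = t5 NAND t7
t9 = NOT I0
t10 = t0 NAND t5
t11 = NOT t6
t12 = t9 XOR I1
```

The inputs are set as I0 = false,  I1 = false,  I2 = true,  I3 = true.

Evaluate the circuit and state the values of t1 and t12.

t1 = false, t12 = true

t0 = I2 XOR I1 = true XOR false = true
t1 = t0 NOR I0 = true NOR false = false
t9 = NOT I0 = NOT false = true
t12 = t9 XOR I1 = true XOR false = true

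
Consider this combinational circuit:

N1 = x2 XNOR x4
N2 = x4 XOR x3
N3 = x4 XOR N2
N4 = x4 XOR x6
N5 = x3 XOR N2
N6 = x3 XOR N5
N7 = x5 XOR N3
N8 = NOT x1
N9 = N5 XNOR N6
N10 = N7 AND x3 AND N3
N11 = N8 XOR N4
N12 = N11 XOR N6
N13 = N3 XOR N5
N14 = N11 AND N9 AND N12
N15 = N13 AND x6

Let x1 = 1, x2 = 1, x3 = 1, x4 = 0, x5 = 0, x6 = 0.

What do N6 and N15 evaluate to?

N6 = 1; N15 = 0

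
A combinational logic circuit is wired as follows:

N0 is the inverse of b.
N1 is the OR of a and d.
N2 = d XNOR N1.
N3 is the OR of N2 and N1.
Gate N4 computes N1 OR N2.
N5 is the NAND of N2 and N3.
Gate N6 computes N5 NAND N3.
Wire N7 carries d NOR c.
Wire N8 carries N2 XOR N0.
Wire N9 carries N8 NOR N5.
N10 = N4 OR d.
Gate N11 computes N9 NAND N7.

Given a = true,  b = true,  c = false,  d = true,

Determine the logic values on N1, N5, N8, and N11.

N0 = NOT b = NOT true = false
N1 = a OR d = true OR true = true
N2 = d XNOR N1 = true XNOR true = true
N3 = N2 OR N1 = true OR true = true
N5 = N2 NAND N3 = true NAND true = false
N7 = d NOR c = true NOR false = false
N8 = N2 XOR N0 = true XOR false = true
N9 = N8 NOR N5 = true NOR false = false
N11 = N9 NAND N7 = false NAND false = true

N1 = true, N5 = false, N8 = true, N11 = true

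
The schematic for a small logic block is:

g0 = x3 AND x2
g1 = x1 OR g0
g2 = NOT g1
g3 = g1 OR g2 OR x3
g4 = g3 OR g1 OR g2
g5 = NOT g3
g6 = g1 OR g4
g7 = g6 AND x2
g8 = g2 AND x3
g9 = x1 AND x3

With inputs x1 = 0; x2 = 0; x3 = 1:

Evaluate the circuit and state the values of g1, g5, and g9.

g0 = x3 AND x2 = 1 AND 0 = 0
g1 = x1 OR g0 = 0 OR 0 = 0
g2 = NOT g1 = NOT 0 = 1
g3 = g1 OR g2 OR x3 = 0 OR 1 OR 1 = 1
g5 = NOT g3 = NOT 1 = 0
g9 = x1 AND x3 = 0 AND 1 = 0

g1 = 0, g5 = 0, g9 = 0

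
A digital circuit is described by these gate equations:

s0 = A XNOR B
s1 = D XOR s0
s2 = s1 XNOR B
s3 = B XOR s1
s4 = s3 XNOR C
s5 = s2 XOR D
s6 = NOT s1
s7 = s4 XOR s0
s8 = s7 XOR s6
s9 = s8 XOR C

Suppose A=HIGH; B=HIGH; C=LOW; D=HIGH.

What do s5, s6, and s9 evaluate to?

s0 = A XNOR B = HIGH XNOR HIGH = HIGH
s1 = D XOR s0 = HIGH XOR HIGH = LOW
s2 = s1 XNOR B = LOW XNOR HIGH = LOW
s3 = B XOR s1 = HIGH XOR LOW = HIGH
s4 = s3 XNOR C = HIGH XNOR LOW = LOW
s5 = s2 XOR D = LOW XOR HIGH = HIGH
s6 = NOT s1 = NOT LOW = HIGH
s7 = s4 XOR s0 = LOW XOR HIGH = HIGH
s8 = s7 XOR s6 = HIGH XOR HIGH = LOW
s9 = s8 XOR C = LOW XOR LOW = LOW

s5 = HIGH, s6 = HIGH, s9 = LOW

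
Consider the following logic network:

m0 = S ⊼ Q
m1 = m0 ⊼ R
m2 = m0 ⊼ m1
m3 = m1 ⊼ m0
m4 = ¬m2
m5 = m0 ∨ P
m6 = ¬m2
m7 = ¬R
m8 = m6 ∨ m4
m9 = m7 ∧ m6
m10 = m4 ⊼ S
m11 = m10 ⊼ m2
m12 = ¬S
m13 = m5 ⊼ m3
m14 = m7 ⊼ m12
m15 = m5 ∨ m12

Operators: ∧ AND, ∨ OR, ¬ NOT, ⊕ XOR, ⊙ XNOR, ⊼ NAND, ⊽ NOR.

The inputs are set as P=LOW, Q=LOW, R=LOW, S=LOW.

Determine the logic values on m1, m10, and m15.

m0 = S NAND Q = LOW NAND LOW = HIGH
m1 = m0 NAND R = HIGH NAND LOW = HIGH
m2 = m0 NAND m1 = HIGH NAND HIGH = LOW
m4 = NOT m2 = NOT LOW = HIGH
m5 = m0 OR P = HIGH OR LOW = HIGH
m10 = m4 NAND S = HIGH NAND LOW = HIGH
m12 = NOT S = NOT LOW = HIGH
m15 = m5 OR m12 = HIGH OR HIGH = HIGH

m1 = HIGH; m10 = HIGH; m15 = HIGH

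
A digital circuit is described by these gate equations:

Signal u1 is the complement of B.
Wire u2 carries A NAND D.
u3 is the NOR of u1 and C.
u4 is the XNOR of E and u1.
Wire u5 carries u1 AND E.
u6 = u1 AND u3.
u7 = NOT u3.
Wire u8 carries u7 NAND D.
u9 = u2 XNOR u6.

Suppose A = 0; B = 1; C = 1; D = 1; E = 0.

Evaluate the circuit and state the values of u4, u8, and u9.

u1 = NOT B = NOT 1 = 0
u2 = A NAND D = 0 NAND 1 = 1
u3 = u1 NOR C = 0 NOR 1 = 0
u4 = E XNOR u1 = 0 XNOR 0 = 1
u6 = u1 AND u3 = 0 AND 0 = 0
u7 = NOT u3 = NOT 0 = 1
u8 = u7 NAND D = 1 NAND 1 = 0
u9 = u2 XNOR u6 = 1 XNOR 0 = 0

u4 = 1; u8 = 0; u9 = 0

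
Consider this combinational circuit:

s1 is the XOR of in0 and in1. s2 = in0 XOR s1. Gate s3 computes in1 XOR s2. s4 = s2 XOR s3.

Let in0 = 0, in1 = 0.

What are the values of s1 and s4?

s1 = 0  s4 = 0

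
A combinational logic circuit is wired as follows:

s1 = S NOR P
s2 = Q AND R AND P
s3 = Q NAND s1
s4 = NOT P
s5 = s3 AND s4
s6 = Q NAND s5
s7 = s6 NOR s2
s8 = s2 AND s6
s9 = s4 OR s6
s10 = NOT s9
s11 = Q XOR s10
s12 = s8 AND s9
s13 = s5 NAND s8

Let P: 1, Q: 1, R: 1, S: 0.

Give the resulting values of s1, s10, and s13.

s1 = S NOR P = 0 NOR 1 = 0
s2 = Q AND R AND P = 1 AND 1 AND 1 = 1
s3 = Q NAND s1 = 1 NAND 0 = 1
s4 = NOT P = NOT 1 = 0
s5 = s3 AND s4 = 1 AND 0 = 0
s6 = Q NAND s5 = 1 NAND 0 = 1
s8 = s2 AND s6 = 1 AND 1 = 1
s9 = s4 OR s6 = 0 OR 1 = 1
s10 = NOT s9 = NOT 1 = 0
s13 = s5 NAND s8 = 0 NAND 1 = 1

s1 = 0, s10 = 0, s13 = 1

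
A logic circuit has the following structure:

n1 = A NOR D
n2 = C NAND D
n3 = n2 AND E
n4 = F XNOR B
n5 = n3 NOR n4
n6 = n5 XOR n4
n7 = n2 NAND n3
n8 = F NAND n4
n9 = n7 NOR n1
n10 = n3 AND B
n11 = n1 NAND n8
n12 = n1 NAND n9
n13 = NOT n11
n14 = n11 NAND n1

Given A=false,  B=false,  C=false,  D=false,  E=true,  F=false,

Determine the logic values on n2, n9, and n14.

n2 = true, n9 = false, n14 = true

n1 = A NOR D = false NOR false = true
n2 = C NAND D = false NAND false = true
n3 = n2 AND E = true AND true = true
n4 = F XNOR B = false XNOR false = true
n7 = n2 NAND n3 = true NAND true = false
n8 = F NAND n4 = false NAND true = true
n9 = n7 NOR n1 = false NOR true = false
n11 = n1 NAND n8 = true NAND true = false
n14 = n11 NAND n1 = false NAND true = true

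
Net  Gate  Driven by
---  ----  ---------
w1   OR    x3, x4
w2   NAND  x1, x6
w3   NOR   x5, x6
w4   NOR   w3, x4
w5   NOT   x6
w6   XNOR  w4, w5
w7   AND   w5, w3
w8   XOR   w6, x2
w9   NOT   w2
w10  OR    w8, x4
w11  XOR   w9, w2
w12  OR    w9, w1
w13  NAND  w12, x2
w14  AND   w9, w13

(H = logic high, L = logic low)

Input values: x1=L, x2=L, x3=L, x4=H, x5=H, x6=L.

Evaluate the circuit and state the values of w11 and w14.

w1 = x3 OR x4 = L OR H = H
w2 = x1 NAND x6 = L NAND L = H
w9 = NOT w2 = NOT H = L
w11 = w9 XOR w2 = L XOR H = H
w12 = w9 OR w1 = L OR H = H
w13 = w12 NAND x2 = H NAND L = H
w14 = w9 AND w13 = L AND H = L

w11 = H; w14 = L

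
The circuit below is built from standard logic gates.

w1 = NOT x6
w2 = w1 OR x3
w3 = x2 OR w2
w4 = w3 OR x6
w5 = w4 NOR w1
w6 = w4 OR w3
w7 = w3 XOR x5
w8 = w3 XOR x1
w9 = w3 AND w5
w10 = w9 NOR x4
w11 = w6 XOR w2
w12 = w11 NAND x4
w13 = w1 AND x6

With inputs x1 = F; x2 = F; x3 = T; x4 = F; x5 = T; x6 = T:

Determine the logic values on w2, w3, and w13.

w1 = NOT x6 = NOT T = F
w2 = w1 OR x3 = F OR T = T
w3 = x2 OR w2 = F OR T = T
w13 = w1 AND x6 = F AND T = F

w2 = T; w3 = T; w13 = F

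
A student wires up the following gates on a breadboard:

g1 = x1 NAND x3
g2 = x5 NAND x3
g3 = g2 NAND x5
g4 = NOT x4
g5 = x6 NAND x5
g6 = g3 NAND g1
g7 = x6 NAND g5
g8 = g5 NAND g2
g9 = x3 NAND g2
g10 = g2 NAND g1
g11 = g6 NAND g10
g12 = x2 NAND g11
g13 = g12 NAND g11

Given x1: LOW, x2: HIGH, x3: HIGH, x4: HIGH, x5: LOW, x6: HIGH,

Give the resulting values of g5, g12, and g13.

g5 = HIGH, g12 = LOW, g13 = HIGH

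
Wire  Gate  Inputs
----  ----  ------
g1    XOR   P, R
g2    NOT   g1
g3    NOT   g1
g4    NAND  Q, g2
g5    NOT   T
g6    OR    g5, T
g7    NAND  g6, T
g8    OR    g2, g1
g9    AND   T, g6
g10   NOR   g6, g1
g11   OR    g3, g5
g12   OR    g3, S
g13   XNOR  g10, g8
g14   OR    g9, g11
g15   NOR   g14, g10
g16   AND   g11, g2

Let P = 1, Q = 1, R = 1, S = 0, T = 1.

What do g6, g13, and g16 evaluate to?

g6 = 1, g13 = 0, g16 = 1

g1 = P XOR R = 1 XOR 1 = 0
g2 = NOT g1 = NOT 0 = 1
g3 = NOT g1 = NOT 0 = 1
g5 = NOT T = NOT 1 = 0
g6 = g5 OR T = 0 OR 1 = 1
g8 = g2 OR g1 = 1 OR 0 = 1
g10 = g6 NOR g1 = 1 NOR 0 = 0
g11 = g3 OR g5 = 1 OR 0 = 1
g13 = g10 XNOR g8 = 0 XNOR 1 = 0
g16 = g11 AND g2 = 1 AND 1 = 1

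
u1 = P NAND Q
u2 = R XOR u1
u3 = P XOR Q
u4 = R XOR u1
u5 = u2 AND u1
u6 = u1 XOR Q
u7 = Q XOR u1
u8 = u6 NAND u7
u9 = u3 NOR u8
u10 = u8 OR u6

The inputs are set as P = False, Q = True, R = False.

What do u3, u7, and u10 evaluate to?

u3 = True, u7 = False, u10 = True

u1 = P NAND Q = False NAND True = True
u3 = P XOR Q = False XOR True = True
u6 = u1 XOR Q = True XOR True = False
u7 = Q XOR u1 = True XOR True = False
u8 = u6 NAND u7 = False NAND False = True
u10 = u8 OR u6 = True OR False = True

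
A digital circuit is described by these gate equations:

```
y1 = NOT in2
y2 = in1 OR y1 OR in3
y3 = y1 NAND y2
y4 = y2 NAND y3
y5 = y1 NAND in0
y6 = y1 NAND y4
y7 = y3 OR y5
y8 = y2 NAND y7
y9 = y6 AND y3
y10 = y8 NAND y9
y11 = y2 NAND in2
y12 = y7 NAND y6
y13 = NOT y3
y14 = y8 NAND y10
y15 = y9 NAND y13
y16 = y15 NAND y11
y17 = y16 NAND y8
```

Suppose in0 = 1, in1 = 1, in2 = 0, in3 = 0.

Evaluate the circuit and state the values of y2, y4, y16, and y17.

y2 = 1, y4 = 1, y16 = 0, y17 = 1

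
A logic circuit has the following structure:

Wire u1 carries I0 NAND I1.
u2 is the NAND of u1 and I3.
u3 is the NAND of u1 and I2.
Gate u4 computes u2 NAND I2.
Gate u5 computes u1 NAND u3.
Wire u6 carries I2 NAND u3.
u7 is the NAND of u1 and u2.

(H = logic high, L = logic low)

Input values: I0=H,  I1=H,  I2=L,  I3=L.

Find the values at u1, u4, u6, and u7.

u1 = L  u4 = H  u6 = H  u7 = H

u1 = I0 NAND I1 = H NAND H = L
u2 = u1 NAND I3 = L NAND L = H
u3 = u1 NAND I2 = L NAND L = H
u4 = u2 NAND I2 = H NAND L = H
u6 = I2 NAND u3 = L NAND H = H
u7 = u1 NAND u2 = L NAND H = H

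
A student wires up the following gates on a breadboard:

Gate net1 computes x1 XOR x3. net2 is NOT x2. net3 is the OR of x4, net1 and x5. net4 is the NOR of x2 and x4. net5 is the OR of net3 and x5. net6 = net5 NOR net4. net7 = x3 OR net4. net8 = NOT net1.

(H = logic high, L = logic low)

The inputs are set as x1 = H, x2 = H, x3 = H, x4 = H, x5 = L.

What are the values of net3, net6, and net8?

net1 = x1 XOR x3 = H XOR H = L
net3 = x4 OR net1 OR x5 = H OR L OR L = H
net4 = x2 NOR x4 = H NOR H = L
net5 = net3 OR x5 = H OR L = H
net6 = net5 NOR net4 = H NOR L = L
net8 = NOT net1 = NOT L = H

net3 = H  net6 = L  net8 = H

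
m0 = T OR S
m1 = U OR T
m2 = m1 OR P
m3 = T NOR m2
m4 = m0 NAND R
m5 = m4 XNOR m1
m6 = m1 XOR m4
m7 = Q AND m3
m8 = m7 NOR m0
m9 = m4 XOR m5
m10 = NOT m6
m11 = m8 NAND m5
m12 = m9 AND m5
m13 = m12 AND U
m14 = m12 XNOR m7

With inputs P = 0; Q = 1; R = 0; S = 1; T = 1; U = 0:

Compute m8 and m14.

m0 = T OR S = 1 OR 1 = 1
m1 = U OR T = 0 OR 1 = 1
m2 = m1 OR P = 1 OR 0 = 1
m3 = T NOR m2 = 1 NOR 1 = 0
m4 = m0 NAND R = 1 NAND 0 = 1
m5 = m4 XNOR m1 = 1 XNOR 1 = 1
m7 = Q AND m3 = 1 AND 0 = 0
m8 = m7 NOR m0 = 0 NOR 1 = 0
m9 = m4 XOR m5 = 1 XOR 1 = 0
m12 = m9 AND m5 = 0 AND 1 = 0
m14 = m12 XNOR m7 = 0 XNOR 0 = 1

m8 = 0, m14 = 1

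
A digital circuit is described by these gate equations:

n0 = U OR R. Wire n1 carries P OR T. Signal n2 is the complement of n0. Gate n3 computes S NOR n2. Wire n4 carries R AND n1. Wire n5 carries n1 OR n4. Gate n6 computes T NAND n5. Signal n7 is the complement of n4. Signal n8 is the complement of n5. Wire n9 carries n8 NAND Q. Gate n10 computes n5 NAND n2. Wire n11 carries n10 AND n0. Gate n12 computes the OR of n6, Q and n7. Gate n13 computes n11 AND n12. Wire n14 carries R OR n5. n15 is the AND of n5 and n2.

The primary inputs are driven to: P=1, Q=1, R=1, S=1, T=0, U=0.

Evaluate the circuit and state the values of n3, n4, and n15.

n3 = 0  n4 = 1  n15 = 0

n0 = U OR R = 0 OR 1 = 1
n1 = P OR T = 1 OR 0 = 1
n2 = NOT n0 = NOT 1 = 0
n3 = S NOR n2 = 1 NOR 0 = 0
n4 = R AND n1 = 1 AND 1 = 1
n5 = n1 OR n4 = 1 OR 1 = 1
n15 = n5 AND n2 = 1 AND 0 = 0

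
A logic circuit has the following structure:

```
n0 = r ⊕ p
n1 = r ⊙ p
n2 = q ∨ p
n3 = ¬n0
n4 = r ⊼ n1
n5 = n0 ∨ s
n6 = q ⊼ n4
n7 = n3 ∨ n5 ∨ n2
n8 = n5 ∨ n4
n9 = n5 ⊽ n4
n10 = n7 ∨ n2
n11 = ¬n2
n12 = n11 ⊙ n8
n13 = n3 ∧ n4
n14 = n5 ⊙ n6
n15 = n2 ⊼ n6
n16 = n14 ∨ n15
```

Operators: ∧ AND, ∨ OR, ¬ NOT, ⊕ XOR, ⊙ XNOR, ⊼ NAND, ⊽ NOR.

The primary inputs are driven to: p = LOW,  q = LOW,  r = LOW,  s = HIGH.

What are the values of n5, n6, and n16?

n0 = r XOR p = LOW XOR LOW = LOW
n1 = r XNOR p = LOW XNOR LOW = HIGH
n2 = q OR p = LOW OR LOW = LOW
n4 = r NAND n1 = LOW NAND HIGH = HIGH
n5 = n0 OR s = LOW OR HIGH = HIGH
n6 = q NAND n4 = LOW NAND HIGH = HIGH
n14 = n5 XNOR n6 = HIGH XNOR HIGH = HIGH
n15 = n2 NAND n6 = LOW NAND HIGH = HIGH
n16 = n14 OR n15 = HIGH OR HIGH = HIGH

n5 = HIGH  n6 = HIGH  n16 = HIGH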